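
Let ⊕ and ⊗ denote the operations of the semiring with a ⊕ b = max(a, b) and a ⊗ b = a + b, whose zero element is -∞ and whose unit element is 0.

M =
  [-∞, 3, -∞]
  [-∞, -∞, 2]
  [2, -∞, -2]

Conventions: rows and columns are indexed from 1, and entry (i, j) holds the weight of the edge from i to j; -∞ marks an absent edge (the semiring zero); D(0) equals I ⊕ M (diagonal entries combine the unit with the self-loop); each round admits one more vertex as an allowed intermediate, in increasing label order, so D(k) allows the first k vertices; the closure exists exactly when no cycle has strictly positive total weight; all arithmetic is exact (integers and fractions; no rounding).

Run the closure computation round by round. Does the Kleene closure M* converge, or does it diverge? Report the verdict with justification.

D(0):
  [0, 3, -∞]
  [-∞, 0, 2]
  [2, -∞, 0]
D(1):
  [0, 3, -∞]
  [-∞, 0, 2]
  [2, 5, 0]
Detection: at round 2, diagonal entry (3, 3) turns strictly positive.
Key observation: the cycle 3->1->2->3 has total weight 2 + 3 + 2, which is strictly positive.
Answer: DIVERGES — positive cycle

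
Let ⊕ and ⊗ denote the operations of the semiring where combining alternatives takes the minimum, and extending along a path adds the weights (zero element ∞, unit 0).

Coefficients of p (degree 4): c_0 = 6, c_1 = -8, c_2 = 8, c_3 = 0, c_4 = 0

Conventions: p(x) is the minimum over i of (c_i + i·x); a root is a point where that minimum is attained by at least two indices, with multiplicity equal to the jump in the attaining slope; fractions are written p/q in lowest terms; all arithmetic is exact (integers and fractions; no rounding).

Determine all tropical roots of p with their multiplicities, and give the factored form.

hull edge (i=0, c=6) to (i=1, c=-8): slope -14, span 1
hull edge (i=1, c=-8) to (i=4, c=0): slope 8/3, span 3
Factored form: p(x) = 0 ⊗ (x ⊕ (-8/3)) ⊗ (x ⊕ (-8/3)) ⊗ (x ⊕ (-8/3)) ⊗ (x ⊕ 14)
Answer: roots = -8/3 (mult 3), 14 (mult 1)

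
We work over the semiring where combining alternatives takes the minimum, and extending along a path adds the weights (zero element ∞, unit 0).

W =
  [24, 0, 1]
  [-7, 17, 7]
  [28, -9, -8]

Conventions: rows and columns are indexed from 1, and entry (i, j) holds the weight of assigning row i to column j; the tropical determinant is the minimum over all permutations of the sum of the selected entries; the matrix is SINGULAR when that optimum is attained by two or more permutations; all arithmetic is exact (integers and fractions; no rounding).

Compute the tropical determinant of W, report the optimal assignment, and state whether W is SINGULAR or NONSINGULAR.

σ = (1, 2, 3): 24 + 17 + (-8) = 33
σ = (1, 3, 2): 24 + 7 + (-9) = 22
σ = (2, 1, 3): 0 + (-7) + (-8) = -15
σ = (2, 3, 1): 0 + 7 + 28 = 35
σ = (3, 1, 2): 1 + (-7) + (-9) = -15
σ = (3, 2, 1): 1 + 17 + 28 = 46
Optimal value attained by: σ = (2, 1, 3).
Answer: det⊕(W) = -15; verdict: SINGULAR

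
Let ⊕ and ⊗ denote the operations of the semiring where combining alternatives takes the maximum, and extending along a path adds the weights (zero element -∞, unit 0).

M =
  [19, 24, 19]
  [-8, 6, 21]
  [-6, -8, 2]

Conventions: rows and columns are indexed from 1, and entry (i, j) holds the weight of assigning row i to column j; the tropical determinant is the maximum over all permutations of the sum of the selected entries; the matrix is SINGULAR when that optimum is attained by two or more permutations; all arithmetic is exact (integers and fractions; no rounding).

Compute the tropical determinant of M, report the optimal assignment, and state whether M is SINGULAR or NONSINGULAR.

σ = (1, 2, 3): 19 + 6 + 2 = 27
σ = (1, 3, 2): 19 + 21 + (-8) = 32
σ = (2, 1, 3): 24 + (-8) + 2 = 18
σ = (2, 3, 1): 24 + 21 + (-6) = 39
σ = (3, 1, 2): 19 + (-8) + (-8) = 3
σ = (3, 2, 1): 19 + 6 + (-6) = 19
Optimal value attained by: σ = (2, 3, 1).
Answer: det⊕(M) = 39; verdict: NONSINGULAR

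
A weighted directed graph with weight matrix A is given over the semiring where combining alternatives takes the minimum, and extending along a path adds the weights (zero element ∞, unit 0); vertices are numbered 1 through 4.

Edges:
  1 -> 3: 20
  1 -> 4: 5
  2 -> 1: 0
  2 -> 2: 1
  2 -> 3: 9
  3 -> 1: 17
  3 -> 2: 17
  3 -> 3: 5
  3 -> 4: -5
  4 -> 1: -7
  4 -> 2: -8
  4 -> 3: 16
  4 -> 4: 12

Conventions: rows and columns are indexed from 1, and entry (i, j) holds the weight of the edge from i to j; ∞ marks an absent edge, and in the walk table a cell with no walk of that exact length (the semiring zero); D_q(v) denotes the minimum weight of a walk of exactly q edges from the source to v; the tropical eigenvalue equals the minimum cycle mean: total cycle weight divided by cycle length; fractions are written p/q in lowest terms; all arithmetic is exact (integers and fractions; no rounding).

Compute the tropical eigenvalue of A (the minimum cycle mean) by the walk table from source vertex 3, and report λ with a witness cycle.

q=0: [∞, ∞, 0, ∞]
q=1: [17, 17, 5, -5]
q=2: [-12, -13, 10, 0]
q=3: [-13, -12, -4, -7]
q=4: [-14, -15, -3, -9]
Optimal cycle mean attained by: cycle 2->3->4->2, total 9 + (-5) + (-8), length 3.
Answer: λ = -4/3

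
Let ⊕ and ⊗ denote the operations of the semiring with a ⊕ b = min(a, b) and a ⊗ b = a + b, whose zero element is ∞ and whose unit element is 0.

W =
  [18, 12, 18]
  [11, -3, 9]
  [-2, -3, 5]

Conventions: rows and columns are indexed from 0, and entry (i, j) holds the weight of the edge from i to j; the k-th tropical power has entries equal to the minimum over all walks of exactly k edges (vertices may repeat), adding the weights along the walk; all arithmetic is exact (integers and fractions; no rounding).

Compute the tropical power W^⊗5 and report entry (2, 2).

W^⊗2:
  [16, 9, 21]
  [7, -6, 6]
  [3, -6, 6]
W^⊗3:
  [19, 6, 18]
  [4, -9, 3]
  [4, -9, 3]
W^⊗4:
  [16, 3, 15]
  [1, -12, 0]
  [1, -12, 0]
W^⊗5:
  [13, 0, 12]
  [-2, -15, -3]
  [-2, -15, -3]
Key observation: the optimum is the walk 2->1->1->1->1->2, with weight (-3) + (-3) + (-3) + (-3) + 9 = -3.
Optimal value attained by: walk 2->1->1->1->1->2.
Answer: (W^⊗5)[2][2] = -3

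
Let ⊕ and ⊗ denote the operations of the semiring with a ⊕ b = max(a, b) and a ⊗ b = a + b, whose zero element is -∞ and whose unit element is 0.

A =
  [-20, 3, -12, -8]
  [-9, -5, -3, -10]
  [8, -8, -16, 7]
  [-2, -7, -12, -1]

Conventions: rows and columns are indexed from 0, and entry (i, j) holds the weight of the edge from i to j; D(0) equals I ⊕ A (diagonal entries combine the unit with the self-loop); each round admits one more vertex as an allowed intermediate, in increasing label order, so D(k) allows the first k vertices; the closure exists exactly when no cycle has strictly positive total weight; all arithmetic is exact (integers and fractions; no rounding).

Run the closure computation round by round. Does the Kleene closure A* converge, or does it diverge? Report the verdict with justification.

D(0):
  [0, 3, -12, -8]
  [-9, 0, -3, -10]
  [8, -8, 0, 7]
  [-2, -7, -12, 0]
D(1):
  [0, 3, -12, -8]
  [-9, 0, -3, -10]
  [8, 11, 0, 7]
  [-2, 1, -12, 0]
Detection: at round 2, diagonal entry (2, 2) turns strictly positive.
Key observation: the cycle 2->0->1->2 has total weight 8 + 3 + (-3), which is strictly positive.
Answer: DIVERGES — positive cycle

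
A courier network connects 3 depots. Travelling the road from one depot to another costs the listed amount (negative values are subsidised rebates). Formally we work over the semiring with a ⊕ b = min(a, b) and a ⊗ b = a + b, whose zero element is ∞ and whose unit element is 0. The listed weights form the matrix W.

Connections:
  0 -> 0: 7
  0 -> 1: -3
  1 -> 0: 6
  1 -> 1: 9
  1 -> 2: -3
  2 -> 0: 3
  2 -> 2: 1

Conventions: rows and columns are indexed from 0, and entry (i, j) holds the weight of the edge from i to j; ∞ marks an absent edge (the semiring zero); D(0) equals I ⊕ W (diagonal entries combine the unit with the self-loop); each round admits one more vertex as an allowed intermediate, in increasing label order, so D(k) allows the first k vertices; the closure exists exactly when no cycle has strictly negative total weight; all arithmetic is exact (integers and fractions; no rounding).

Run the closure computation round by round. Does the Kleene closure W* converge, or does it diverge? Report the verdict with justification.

D(0):
  [0, -3, ∞]
  [6, 0, -3]
  [3, ∞, 0]
D(1):
  [0, -3, ∞]
  [6, 0, -3]
  [3, 0, 0]
Detection: at round 2, diagonal entry (2, 2) turns strictly negative.
Key observation: the cycle 2->0->1->2 has total weight 3 + (-3) + (-3), which is strictly negative.
Answer: DIVERGES — negative cycle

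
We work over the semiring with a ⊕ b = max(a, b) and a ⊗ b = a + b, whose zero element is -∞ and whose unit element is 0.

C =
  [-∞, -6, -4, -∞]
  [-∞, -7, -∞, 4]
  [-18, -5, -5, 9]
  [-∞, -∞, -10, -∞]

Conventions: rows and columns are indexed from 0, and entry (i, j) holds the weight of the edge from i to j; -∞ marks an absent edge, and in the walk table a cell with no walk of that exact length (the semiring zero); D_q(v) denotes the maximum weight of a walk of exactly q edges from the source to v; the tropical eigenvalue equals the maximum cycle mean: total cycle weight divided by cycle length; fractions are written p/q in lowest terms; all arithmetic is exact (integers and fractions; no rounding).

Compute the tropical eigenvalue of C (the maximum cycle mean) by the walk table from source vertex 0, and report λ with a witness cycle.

q=0: [0, -∞, -∞, -∞]
q=1: [-∞, -6, -4, -∞]
q=2: [-22, -9, -9, 5]
q=3: [-27, -14, -5, 0]
q=4: [-23, -10, -10, 4]
Optimal cycle mean attained by: cycle 2->3->2, total 9 + (-10), length 2.
Answer: λ = -1/2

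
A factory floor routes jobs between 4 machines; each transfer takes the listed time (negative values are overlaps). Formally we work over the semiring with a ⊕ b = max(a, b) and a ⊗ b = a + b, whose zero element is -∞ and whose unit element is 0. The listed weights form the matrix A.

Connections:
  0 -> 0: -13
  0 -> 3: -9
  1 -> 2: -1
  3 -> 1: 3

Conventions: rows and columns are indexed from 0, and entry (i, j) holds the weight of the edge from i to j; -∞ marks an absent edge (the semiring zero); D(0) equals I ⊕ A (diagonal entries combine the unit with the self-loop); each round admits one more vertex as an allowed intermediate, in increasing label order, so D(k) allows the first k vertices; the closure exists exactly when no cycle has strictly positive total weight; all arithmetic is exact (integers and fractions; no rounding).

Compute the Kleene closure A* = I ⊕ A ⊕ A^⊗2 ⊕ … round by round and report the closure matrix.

D(0):
  [0, -∞, -∞, -9]
  [-∞, 0, -1, -∞]
  [-∞, -∞, 0, -∞]
  [-∞, 3, -∞, 0]
D(1):
  [0, -∞, -∞, -9]
  [-∞, 0, -1, -∞]
  [-∞, -∞, 0, -∞]
  [-∞, 3, -∞, 0]
D(2):
  [0, -∞, -∞, -9]
  [-∞, 0, -1, -∞]
  [-∞, -∞, 0, -∞]
  [-∞, 3, 2, 0]
D(3):
  [0, -∞, -∞, -9]
  [-∞, 0, -1, -∞]
  [-∞, -∞, 0, -∞]
  [-∞, 3, 2, 0]
D(4):
  [0, -6, -7, -9]
  [-∞, 0, -1, -∞]
  [-∞, -∞, 0, -∞]
  [-∞, 3, 2, 0]
Answer: A* = [[0, -6, -7, -9], [-∞, 0, -1, -∞], [-∞, -∞, 0, -∞], [-∞, 3, 2, 0]]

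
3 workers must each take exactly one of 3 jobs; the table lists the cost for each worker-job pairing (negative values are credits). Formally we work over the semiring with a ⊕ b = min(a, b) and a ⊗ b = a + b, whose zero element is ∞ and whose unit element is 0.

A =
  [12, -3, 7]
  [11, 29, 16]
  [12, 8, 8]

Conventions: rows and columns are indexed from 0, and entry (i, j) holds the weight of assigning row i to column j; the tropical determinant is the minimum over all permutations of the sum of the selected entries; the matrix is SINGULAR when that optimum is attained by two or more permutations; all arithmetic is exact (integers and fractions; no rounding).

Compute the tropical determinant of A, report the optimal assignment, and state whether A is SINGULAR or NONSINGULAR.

σ = (0, 1, 2): 12 + 29 + 8 = 49
σ = (0, 2, 1): 12 + 16 + 8 = 36
σ = (1, 0, 2): (-3) + 11 + 8 = 16
σ = (1, 2, 0): (-3) + 16 + 12 = 25
σ = (2, 0, 1): 7 + 11 + 8 = 26
σ = (2, 1, 0): 7 + 29 + 12 = 48
Optimal value attained by: σ = (1, 0, 2).
Answer: det⊕(A) = 16; verdict: NONSINGULAR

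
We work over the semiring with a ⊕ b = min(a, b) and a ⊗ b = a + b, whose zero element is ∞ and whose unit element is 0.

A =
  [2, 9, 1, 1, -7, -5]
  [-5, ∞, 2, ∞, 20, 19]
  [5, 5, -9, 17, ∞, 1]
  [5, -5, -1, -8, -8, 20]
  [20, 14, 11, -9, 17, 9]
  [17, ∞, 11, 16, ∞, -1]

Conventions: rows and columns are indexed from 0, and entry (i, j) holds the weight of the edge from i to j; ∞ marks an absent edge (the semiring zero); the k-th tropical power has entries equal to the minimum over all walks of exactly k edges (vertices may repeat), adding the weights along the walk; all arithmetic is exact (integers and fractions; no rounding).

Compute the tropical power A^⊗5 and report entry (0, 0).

A^⊗2:
  [4, -4, -8, -16, -7, -6]
  [-3, 4, -7, -4, -12, -10]
  [-4, -4, -18, 6, -2, -8]
  [-10, -13, -10, -17, -16, 0]
  [-4, -14, -10, -17, -17, 8]
  [16, 11, 2, 8, 8, -2]
A^⊗3:
  [-11, -21, -17, -24, -24, -7]
  [-2, -9, -16, -21, -12, -11]
  [-13, -13, -27, -11, -11, -17]
  [-18, -22, -19, -25, -25, -15]
  [-19, -22, -19, -26, -25, -9]
  [6, 3, -7, -1, 0, -3]
A^⊗4:
  [-26, -29, -26, -33, -32, -16]
  [-16, -26, -25, -29, -29, -15]
  [-22, -22, -36, -20, -20, -26]
  [-27, -30, -28, -34, -33, -23]
  [-27, -31, -28, -34, -34, -24]
  [-2, -6, -16, -9, -9, -6]
A^⊗5:
  [-34, -38, -35, -41, -41, -31]
  [-31, -34, -34, -38, -37, -24]
  [-31, -31, -45, -29, -29, -35]
  [-35, -39, -37, -42, -42, -32]
  [-36, -39, -37, -43, -42, -32]
  [-11, -14, -25, -18, -17, -15]
Key observation: the optimum is the walk 0->4->3->3->1->0, with weight (-7) + (-9) + (-8) + (-5) + (-5) = -34.
Optimal value attained by: walk 0->4->3->3->1->0.
Answer: (A^⊗5)[0][0] = -34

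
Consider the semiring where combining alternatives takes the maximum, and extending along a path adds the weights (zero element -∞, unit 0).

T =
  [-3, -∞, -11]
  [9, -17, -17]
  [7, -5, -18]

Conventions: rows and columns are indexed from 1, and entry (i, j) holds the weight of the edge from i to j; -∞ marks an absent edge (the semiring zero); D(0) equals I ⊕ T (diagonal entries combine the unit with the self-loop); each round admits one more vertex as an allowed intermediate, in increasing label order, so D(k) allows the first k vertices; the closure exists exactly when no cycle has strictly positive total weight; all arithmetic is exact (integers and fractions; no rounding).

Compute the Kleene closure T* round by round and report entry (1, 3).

D(0):
  [0, -∞, -11]
  [9, 0, -17]
  [7, -5, 0]
D(1):
  [0, -∞, -11]
  [9, 0, -2]
  [7, -5, 0]
D(2):
  [0, -∞, -11]
  [9, 0, -2]
  [7, -5, 0]
D(3):
  [0, -16, -11]
  [9, 0, -2]
  [7, -5, 0]
Answer: T*[1][3] = -11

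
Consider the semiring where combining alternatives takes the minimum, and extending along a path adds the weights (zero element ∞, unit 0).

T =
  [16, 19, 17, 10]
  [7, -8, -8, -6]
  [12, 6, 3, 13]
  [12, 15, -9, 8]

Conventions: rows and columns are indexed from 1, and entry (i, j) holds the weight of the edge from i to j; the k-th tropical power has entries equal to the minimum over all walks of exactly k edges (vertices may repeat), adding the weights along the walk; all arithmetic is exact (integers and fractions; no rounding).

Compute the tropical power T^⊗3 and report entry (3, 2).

T^⊗2:
  [22, 11, 1, 13]
  [-1, -16, -16, -14]
  [13, -2, -2, 0]
  [3, -3, -6, 4]
T^⊗3:
  [13, 3, 3, 5]
  [-9, -24, -24, -22]
  [5, -10, -10, -8]
  [4, -11, -11, -9]
Key observation: the optimum is the walk 3->2->2->2, with weight 6 + (-8) + (-8) = -10.
Optimal value attained by: walk 3->2->2->2.
Answer: (T^⊗3)[3][2] = -10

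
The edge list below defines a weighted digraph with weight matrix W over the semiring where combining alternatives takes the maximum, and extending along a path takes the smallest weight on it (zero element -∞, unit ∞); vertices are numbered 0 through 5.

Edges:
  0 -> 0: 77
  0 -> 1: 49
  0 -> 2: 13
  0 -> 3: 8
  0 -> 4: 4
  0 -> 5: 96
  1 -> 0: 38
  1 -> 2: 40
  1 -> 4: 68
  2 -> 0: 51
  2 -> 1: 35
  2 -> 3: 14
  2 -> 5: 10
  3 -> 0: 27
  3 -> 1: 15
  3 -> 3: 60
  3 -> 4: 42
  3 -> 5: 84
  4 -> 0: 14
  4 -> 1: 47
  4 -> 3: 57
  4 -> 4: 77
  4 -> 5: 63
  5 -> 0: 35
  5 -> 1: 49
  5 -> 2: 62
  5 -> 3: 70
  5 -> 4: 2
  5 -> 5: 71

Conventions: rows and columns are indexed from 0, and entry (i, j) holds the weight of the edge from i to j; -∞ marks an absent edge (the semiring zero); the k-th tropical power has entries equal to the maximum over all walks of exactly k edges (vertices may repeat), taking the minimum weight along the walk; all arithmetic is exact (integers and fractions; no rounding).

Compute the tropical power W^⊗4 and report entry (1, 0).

W^⊗2:
  [77, 49, 62, 70, 49, 77]
  [40, 47, 13, 57, 68, 63]
  [51, 49, 35, 14, 35, 51]
  [35, 49, 62, 70, 42, 71]
  [38, 49, 62, 63, 77, 63]
  [51, 49, 62, 70, 49, 71]
W^⊗3:
  [77, 49, 62, 70, 49, 77]
  [40, 49, 62, 63, 68, 63]
  [51, 49, 51, 51, 49, 51]
  [51, 49, 62, 70, 49, 71]
  [51, 49, 62, 63, 77, 63]
  [51, 49, 62, 70, 49, 71]
W^⊗4:
  [77, 49, 62, 70, 49, 77]
  [51, 49, 62, 63, 68, 63]
  [51, 49, 51, 51, 49, 51]
  [51, 49, 62, 70, 49, 71]
  [51, 49, 62, 63, 77, 63]
  [51, 49, 62, 70, 49, 71]
Key observation: the optimum is the walk 1->4->5->2->0, with weight 68 min 63 min 62 min 51 = 51.
Optimal value attained by: walk 1->4->5->2->0.
Answer: (W^⊗4)[1][0] = 51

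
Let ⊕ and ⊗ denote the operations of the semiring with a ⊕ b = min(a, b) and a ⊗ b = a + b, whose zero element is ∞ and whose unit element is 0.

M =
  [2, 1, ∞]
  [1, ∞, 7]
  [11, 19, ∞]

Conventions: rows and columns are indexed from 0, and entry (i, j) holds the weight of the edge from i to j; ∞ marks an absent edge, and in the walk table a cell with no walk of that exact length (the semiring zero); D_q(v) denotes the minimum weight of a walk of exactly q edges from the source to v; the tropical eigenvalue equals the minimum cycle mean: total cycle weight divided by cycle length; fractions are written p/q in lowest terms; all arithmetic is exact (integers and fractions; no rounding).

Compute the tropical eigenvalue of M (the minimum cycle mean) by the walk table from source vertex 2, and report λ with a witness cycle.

q=0: [∞, ∞, 0]
q=1: [11, 19, ∞]
q=2: [13, 12, 26]
q=3: [13, 14, 19]
Optimal cycle mean attained by: cycle 0->1->0, total 1 + 1, length 2.
Answer: λ = 1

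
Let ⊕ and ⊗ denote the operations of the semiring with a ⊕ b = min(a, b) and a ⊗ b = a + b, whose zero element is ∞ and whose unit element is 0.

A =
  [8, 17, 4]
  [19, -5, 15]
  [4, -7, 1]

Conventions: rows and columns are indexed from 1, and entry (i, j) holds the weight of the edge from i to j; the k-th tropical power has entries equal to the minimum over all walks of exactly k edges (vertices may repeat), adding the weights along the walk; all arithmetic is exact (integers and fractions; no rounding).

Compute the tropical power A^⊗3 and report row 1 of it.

A^⊗2:
  [8, -3, 5]
  [14, -10, 10]
  [5, -12, 2]
A^⊗3:
  [9, -8, 6]
  [9, -15, 5]
  [6, -17, 3]
Answer: row 1 of A^⊗3 = [9, -8, 6]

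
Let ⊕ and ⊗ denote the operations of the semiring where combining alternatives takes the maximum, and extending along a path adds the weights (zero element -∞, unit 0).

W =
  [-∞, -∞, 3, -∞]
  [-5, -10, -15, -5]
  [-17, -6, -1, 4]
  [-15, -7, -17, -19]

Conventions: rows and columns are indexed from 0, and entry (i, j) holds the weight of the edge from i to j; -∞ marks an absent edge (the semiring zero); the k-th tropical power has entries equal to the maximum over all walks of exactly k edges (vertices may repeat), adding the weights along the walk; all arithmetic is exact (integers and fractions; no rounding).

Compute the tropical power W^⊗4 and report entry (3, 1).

W^⊗2:
  [-14, -3, 2, 7]
  [-15, -12, -2, -11]
  [-11, -3, -2, 3]
  [-12, -17, -12, -12]
W^⊗3:
  [-8, 0, 1, 6]
  [-17, -8, -3, 2]
  [-8, -4, -3, 2]
  [-22, -18, -9, -8]
W^⊗4:
  [-5, -1, 0, 5]
  [-13, -5, -4, 1]
  [-9, -5, -4, 1]
  [-23, -15, -10, -5]
Key observation: the optimum is the walk 3->0->2->3->1, with weight (-15) + 3 + 4 + (-7) = -15.
Optimal value attained by: walk 3->0->2->3->1.
Answer: (W^⊗4)[3][1] = -15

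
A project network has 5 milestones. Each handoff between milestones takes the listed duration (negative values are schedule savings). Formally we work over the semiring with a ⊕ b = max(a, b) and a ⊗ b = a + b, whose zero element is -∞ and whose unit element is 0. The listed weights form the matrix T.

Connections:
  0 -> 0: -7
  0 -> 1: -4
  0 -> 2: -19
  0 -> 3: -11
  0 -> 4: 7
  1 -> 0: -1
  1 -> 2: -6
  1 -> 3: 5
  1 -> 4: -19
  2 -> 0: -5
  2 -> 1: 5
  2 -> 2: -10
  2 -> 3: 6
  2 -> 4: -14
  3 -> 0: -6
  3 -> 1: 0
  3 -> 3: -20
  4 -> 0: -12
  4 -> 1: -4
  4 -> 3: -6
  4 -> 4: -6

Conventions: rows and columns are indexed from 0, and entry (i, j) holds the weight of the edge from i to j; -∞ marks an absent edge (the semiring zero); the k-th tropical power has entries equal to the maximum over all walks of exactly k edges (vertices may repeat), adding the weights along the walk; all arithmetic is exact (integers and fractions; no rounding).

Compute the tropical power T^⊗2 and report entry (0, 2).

T^⊗2:
  [-5, 3, -10, 1, 1]
  [-1, 5, -16, 0, 6]
  [4, 6, -1, 10, 2]
  [-1, -10, -6, 5, 1]
  [-5, -6, -10, 1, -5]
Key observation: the optimum is the walk 0->1->2, with weight (-4) + (-6) = -10.
Optimal value attained by: walk 0->1->2.
Answer: (T^⊗2)[0][2] = -10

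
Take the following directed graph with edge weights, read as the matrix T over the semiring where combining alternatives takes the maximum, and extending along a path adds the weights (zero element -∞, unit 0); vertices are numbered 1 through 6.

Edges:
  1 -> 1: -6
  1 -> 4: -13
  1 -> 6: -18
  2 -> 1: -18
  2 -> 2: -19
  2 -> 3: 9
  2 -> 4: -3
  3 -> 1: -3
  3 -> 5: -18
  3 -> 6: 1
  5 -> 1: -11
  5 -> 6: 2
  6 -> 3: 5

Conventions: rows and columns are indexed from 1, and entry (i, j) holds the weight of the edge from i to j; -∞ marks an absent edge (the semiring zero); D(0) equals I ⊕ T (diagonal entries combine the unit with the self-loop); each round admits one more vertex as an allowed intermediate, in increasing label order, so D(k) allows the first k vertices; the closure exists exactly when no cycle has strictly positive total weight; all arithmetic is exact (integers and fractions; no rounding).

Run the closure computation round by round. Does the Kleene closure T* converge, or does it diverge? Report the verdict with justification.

D(0):
  [0, -∞, -∞, -13, -∞, -18]
  [-18, 0, 9, -3, -∞, -∞]
  [-3, -∞, 0, -∞, -18, 1]
  [-∞, -∞, -∞, 0, -∞, -∞]
  [-11, -∞, -∞, -∞, 0, 2]
  [-∞, -∞, 5, -∞, -∞, 0]
D(1):
  [0, -∞, -∞, -13, -∞, -18]
  [-18, 0, 9, -3, -∞, -36]
  [-3, -∞, 0, -16, -18, 1]
  [-∞, -∞, -∞, 0, -∞, -∞]
  [-11, -∞, -∞, -24, 0, 2]
  [-∞, -∞, 5, -∞, -∞, 0]
D(2):
  [0, -∞, -∞, -13, -∞, -18]
  [-18, 0, 9, -3, -∞, -36]
  [-3, -∞, 0, -16, -18, 1]
  [-∞, -∞, -∞, 0, -∞, -∞]
  [-11, -∞, -∞, -24, 0, 2]
  [-∞, -∞, 5, -∞, -∞, 0]
Detection: at round 3, diagonal entry (6, 6) turns strictly positive.
Key observation: the cycle 6->3->6 has total weight 5 + 1, which is strictly positive.
Answer: DIVERGES — positive cycle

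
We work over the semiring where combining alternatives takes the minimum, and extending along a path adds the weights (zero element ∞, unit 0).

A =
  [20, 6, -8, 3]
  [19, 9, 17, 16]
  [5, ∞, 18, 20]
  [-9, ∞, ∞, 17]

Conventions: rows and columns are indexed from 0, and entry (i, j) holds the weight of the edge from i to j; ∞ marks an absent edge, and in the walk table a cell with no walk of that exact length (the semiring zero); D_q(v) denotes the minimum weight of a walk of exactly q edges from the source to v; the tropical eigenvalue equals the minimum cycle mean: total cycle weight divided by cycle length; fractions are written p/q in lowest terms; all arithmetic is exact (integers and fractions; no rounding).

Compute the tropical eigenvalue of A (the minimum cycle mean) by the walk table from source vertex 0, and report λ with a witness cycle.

q=0: [0, ∞, ∞, ∞]
q=1: [20, 6, -8, 3]
q=2: [-6, 15, 10, 12]
q=3: [3, 0, -14, -3]
q=4: [-12, 9, -5, 6]
Optimal cycle mean attained by: cycle 0->3->0, total 3 + (-9), length 2.
Answer: λ = -3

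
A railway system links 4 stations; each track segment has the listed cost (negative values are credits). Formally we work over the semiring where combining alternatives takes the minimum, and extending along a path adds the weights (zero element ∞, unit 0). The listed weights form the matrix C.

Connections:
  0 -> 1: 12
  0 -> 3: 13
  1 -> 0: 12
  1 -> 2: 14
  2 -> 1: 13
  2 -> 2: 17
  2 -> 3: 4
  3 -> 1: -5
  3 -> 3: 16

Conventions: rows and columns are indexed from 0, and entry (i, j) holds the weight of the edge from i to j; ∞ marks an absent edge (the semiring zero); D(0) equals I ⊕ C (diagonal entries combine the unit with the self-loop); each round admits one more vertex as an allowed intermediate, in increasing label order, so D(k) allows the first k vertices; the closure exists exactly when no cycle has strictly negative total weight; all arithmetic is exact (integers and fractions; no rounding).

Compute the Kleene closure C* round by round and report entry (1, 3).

D(0):
  [0, 12, ∞, 13]
  [12, 0, 14, ∞]
  [∞, 13, 0, 4]
  [∞, -5, ∞, 0]
D(1):
  [0, 12, ∞, 13]
  [12, 0, 14, 25]
  [∞, 13, 0, 4]
  [∞, -5, ∞, 0]
D(2):
  [0, 12, 26, 13]
  [12, 0, 14, 25]
  [25, 13, 0, 4]
  [7, -5, 9, 0]
D(3):
  [0, 12, 26, 13]
  [12, 0, 14, 18]
  [25, 13, 0, 4]
  [7, -5, 9, 0]
D(4):
  [0, 8, 22, 13]
  [12, 0, 14, 18]
  [11, -1, 0, 4]
  [7, -5, 9, 0]
Answer: C*[1][3] = 18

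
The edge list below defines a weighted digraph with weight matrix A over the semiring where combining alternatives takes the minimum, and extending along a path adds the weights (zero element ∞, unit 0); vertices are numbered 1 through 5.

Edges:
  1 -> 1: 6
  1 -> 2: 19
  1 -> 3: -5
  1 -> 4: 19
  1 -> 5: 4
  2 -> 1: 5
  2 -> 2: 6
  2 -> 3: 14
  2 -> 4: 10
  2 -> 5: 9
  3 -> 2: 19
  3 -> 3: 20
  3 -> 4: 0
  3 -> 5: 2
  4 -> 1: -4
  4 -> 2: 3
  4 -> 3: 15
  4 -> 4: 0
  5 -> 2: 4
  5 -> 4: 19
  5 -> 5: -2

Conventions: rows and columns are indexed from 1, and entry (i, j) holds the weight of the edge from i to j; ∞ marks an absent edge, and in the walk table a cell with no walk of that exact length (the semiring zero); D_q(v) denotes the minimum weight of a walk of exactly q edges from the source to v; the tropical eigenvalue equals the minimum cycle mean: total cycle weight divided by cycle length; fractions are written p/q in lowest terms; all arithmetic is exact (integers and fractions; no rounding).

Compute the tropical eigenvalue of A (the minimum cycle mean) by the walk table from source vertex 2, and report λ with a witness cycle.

q=0: [∞, 0, ∞, ∞, ∞]
q=1: [5, 6, 14, 10, 9]
q=2: [6, 12, 0, 10, 7]
q=3: [6, 11, 1, 0, 2]
q=4: [-4, 3, 1, 0, 0]
q=5: [-4, 3, -9, 0, -2]
Optimal cycle mean attained by: cycle 1->3->4->1, total (-5) + 0 + (-4), length 3.
Answer: λ = -3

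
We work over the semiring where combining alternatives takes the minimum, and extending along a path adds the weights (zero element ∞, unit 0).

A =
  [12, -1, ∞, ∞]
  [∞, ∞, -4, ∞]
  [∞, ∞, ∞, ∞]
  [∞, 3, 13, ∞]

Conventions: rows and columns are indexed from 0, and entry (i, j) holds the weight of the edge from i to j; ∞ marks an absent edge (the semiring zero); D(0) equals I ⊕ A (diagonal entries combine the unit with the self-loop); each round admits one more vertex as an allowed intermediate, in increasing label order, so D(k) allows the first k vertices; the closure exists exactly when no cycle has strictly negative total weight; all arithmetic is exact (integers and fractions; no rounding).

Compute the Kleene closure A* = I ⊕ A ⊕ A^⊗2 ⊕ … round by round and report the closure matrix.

D(0):
  [0, -1, ∞, ∞]
  [∞, 0, -4, ∞]
  [∞, ∞, 0, ∞]
  [∞, 3, 13, 0]
D(1):
  [0, -1, ∞, ∞]
  [∞, 0, -4, ∞]
  [∞, ∞, 0, ∞]
  [∞, 3, 13, 0]
D(2):
  [0, -1, -5, ∞]
  [∞, 0, -4, ∞]
  [∞, ∞, 0, ∞]
  [∞, 3, -1, 0]
D(3):
  [0, -1, -5, ∞]
  [∞, 0, -4, ∞]
  [∞, ∞, 0, ∞]
  [∞, 3, -1, 0]
D(4):
  [0, -1, -5, ∞]
  [∞, 0, -4, ∞]
  [∞, ∞, 0, ∞]
  [∞, 3, -1, 0]
Answer: A* = [[0, -1, -5, ∞], [∞, 0, -4, ∞], [∞, ∞, 0, ∞], [∞, 3, -1, 0]]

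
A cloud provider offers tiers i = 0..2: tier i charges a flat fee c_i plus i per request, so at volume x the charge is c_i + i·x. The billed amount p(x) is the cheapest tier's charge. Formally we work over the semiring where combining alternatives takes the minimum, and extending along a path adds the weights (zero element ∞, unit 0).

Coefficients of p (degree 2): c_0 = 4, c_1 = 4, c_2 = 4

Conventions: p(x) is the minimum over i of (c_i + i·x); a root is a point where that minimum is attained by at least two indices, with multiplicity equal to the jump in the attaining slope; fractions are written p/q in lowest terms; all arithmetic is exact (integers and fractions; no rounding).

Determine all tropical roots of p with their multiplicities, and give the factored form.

hull edge (i=0, c=4) to (i=2, c=4): slope 0, span 2
Factored form: p(x) = 4 ⊗ (x ⊕ 0) ⊗ (x ⊕ 0)
Answer: roots = 0 (mult 2)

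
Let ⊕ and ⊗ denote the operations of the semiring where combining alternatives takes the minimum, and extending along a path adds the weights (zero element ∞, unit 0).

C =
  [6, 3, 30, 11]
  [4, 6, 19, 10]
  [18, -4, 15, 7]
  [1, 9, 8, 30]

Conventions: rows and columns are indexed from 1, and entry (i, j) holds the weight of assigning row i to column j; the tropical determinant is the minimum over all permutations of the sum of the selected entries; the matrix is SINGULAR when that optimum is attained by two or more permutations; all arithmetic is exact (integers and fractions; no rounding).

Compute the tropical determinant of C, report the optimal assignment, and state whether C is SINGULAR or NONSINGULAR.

σ = (1, 2, 3, 4): 6 + 6 + 15 + 30 = 57
σ = (1, 2, 4, 3): 6 + 6 + 7 + 8 = 27
σ = (1, 3, 2, 4): 6 + 19 + (-4) + 30 = 51
σ = (1, 3, 4, 2): 6 + 19 + 7 + 9 = 41
σ = (1, 4, 2, 3): 6 + 10 + (-4) + 8 = 20
σ = (1, 4, 3, 2): 6 + 10 + 15 + 9 = 40
σ = (2, 1, 3, 4): 3 + 4 + 15 + 30 = 52
σ = (2, 1, 4, 3): 3 + 4 + 7 + 8 = 22
σ = (2, 3, 1, 4): 3 + 19 + 18 + 30 = 70
σ = (2, 3, 4, 1): 3 + 19 + 7 + 1 = 30
σ = (2, 4, 1, 3): 3 + 10 + 18 + 8 = 39
σ = (2, 4, 3, 1): 3 + 10 + 15 + 1 = 29
σ = (3, 1, 2, 4): 30 + 4 + (-4) + 30 = 60
σ = (3, 1, 4, 2): 30 + 4 + 7 + 9 = 50
σ = (3, 2, 1, 4): 30 + 6 + 18 + 30 = 84
σ = (3, 2, 4, 1): 30 + 6 + 7 + 1 = 44
σ = (3, 4, 1, 2): 30 + 10 + 18 + 9 = 67
σ = (3, 4, 2, 1): 30 + 10 + (-4) + 1 = 37
σ = (4, 1, 2, 3): 11 + 4 + (-4) + 8 = 19
σ = (4, 1, 3, 2): 11 + 4 + 15 + 9 = 39
σ = (4, 2, 1, 3): 11 + 6 + 18 + 8 = 43
σ = (4, 2, 3, 1): 11 + 6 + 15 + 1 = 33
σ = (4, 3, 1, 2): 11 + 19 + 18 + 9 = 57
σ = (4, 3, 2, 1): 11 + 19 + (-4) + 1 = 27
Optimal value attained by: σ = (4, 1, 2, 3).
Answer: det⊕(C) = 19; verdict: NONSINGULAR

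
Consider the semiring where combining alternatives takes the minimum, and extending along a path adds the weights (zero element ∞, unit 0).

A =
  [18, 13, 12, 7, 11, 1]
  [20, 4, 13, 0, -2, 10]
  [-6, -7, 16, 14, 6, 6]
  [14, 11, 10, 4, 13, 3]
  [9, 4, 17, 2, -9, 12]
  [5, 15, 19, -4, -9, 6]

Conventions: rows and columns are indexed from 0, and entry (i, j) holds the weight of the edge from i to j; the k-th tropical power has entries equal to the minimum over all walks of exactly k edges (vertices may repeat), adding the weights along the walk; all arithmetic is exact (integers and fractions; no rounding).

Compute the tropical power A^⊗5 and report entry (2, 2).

A^⊗2:
  [6, 5, 17, -3, -8, 7]
  [7, 2, 10, 0, -11, 3]
  [10, -3, 6, -7, -9, -5]
  [4, 3, 14, -1, -6, 7]
  [0, -5, 8, -7, -18, 3]
  [0, -5, 6, -7, -18, -1]
A^⊗3:
  [1, -4, 7, -6, -17, 0]
  [-2, -7, 6, -9, -20, 1]
  [0, -5, 3, -9, -18, -4]
  [3, -2, 9, -4, -15, 2]
  [-9, -14, -1, -16, -27, -6]
  [-9, -14, -1, -16, -27, -6]
A^⊗4:
  [-8, -13, 0, -15, -26, -5]
  [-11, -16, -3, -18, -29, -8]
  [-9, -14, -1, -16, -27, -6]
  [-6, -11, 2, -13, -24, -3]
  [-18, -23, -10, -25, -36, -15]
  [-18, -23, -10, -25, -36, -15]
A^⊗5:
  [-17, -22, -9, -24, -35, -14]
  [-20, -25, -12, -27, -38, -17]
  [-18, -23, -10, -25, -36, -15]
  [-15, -20, -7, -22, -33, -12]
  [-27, -32, -19, -34, -45, -24]
  [-27, -32, -19, -34, -45, -24]
Key observation: the optimum is the walk 2->1->4->4->4->2, with weight (-7) + (-2) + (-9) + (-9) + 17 = -10.
Optimal value attained by: walk 2->1->4->4->4->2.
Answer: (A^⊗5)[2][2] = -10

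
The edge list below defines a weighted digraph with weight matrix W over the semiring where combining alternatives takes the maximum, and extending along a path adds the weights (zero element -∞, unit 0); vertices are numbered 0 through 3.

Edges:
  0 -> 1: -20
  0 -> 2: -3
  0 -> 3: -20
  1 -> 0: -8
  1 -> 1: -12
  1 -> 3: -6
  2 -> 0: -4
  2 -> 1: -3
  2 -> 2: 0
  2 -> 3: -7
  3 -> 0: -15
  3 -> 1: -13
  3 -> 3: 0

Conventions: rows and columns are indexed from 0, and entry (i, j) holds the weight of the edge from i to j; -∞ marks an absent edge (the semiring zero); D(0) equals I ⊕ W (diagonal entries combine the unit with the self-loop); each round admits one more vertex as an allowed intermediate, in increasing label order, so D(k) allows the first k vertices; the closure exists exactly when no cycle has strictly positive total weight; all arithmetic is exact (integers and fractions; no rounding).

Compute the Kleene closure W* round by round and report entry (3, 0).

D(0):
  [0, -20, -3, -20]
  [-8, 0, -∞, -6]
  [-4, -3, 0, -7]
  [-15, -13, -∞, 0]
D(1):
  [0, -20, -3, -20]
  [-8, 0, -11, -6]
  [-4, -3, 0, -7]
  [-15, -13, -18, 0]
D(2):
  [0, -20, -3, -20]
  [-8, 0, -11, -6]
  [-4, -3, 0, -7]
  [-15, -13, -18, 0]
D(3):
  [0, -6, -3, -10]
  [-8, 0, -11, -6]
  [-4, -3, 0, -7]
  [-15, -13, -18, 0]
D(4):
  [0, -6, -3, -10]
  [-8, 0, -11, -6]
  [-4, -3, 0, -7]
  [-15, -13, -18, 0]
Answer: W*[3][0] = -15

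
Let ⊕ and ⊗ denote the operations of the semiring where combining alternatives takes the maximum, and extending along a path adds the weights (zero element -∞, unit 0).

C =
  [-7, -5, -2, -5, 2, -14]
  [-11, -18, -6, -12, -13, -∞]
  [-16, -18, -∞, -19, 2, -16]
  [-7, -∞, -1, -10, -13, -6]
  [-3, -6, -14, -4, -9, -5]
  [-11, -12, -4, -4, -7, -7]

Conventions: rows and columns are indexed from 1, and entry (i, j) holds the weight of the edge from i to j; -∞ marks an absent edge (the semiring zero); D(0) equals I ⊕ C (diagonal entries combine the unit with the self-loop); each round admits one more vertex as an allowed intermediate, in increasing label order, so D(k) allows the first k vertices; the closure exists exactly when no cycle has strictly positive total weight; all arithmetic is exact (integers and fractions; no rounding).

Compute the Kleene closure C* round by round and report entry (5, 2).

D(0):
  [0, -5, -2, -5, 2, -14]
  [-11, 0, -6, -12, -13, -∞]
  [-16, -18, 0, -19, 2, -16]
  [-7, -∞, -1, 0, -13, -6]
  [-3, -6, -14, -4, 0, -5]
  [-11, -12, -4, -4, -7, 0]
D(1):
  [0, -5, -2, -5, 2, -14]
  [-11, 0, -6, -12, -9, -25]
  [-16, -18, 0, -19, 2, -16]
  [-7, -12, -1, 0, -5, -6]
  [-3, -6, -5, -4, 0, -5]
  [-11, -12, -4, -4, -7, 0]
D(2):
  [0, -5, -2, -5, 2, -14]
  [-11, 0, -6, -12, -9, -25]
  [-16, -18, 0, -19, 2, -16]
  [-7, -12, -1, 0, -5, -6]
  [-3, -6, -5, -4, 0, -5]
  [-11, -12, -4, -4, -7, 0]
D(3):
  [0, -5, -2, -5, 2, -14]
  [-11, 0, -6, -12, -4, -22]
  [-16, -18, 0, -19, 2, -16]
  [-7, -12, -1, 0, 1, -6]
  [-3, -6, -5, -4, 0, -5]
  [-11, -12, -4, -4, -2, 0]
D(4):
  [0, -5, -2, -5, 2, -11]
  [-11, 0, -6, -12, -4, -18]
  [-16, -18, 0, -19, 2, -16]
  [-7, -12, -1, 0, 1, -6]
  [-3, -6, -5, -4, 0, -5]
  [-11, -12, -4, -4, -2, 0]
D(5):
  [0, -4, -2, -2, 2, -3]
  [-7, 0, -6, -8, -4, -9]
  [-1, -4, 0, -2, 2, -3]
  [-2, -5, -1, 0, 1, -4]
  [-3, -6, -5, -4, 0, -5]
  [-5, -8, -4, -4, -2, 0]
D(6):
  [0, -4, -2, -2, 2, -3]
  [-7, 0, -6, -8, -4, -9]
  [-1, -4, 0, -2, 2, -3]
  [-2, -5, -1, 0, 1, -4]
  [-3, -6, -5, -4, 0, -5]
  [-5, -8, -4, -4, -2, 0]
Answer: C*[5][2] = -6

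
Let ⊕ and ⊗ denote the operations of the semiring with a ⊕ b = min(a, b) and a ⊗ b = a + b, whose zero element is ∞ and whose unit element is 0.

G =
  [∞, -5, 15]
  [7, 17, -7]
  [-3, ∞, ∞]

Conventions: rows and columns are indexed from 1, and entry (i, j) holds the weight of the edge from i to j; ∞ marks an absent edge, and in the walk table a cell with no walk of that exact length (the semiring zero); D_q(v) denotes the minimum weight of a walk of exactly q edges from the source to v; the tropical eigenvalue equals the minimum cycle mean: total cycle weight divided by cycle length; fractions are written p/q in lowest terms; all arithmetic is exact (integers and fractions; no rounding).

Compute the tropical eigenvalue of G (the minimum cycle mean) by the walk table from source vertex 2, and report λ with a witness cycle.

q=0: [∞, 0, ∞]
q=1: [7, 17, -7]
q=2: [-10, 2, 10]
q=3: [7, -15, -5]
Optimal cycle mean attained by: cycle 1->2->3->1, total (-5) + (-7) + (-3), length 3.
Answer: λ = -5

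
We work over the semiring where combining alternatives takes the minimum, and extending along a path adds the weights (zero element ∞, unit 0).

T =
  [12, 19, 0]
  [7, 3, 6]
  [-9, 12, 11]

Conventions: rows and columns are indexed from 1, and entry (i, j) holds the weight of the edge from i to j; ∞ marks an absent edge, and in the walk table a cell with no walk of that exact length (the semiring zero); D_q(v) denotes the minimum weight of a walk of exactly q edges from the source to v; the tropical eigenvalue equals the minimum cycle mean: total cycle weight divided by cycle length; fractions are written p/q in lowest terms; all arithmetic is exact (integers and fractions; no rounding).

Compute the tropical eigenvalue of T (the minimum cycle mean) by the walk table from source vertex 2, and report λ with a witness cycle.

q=0: [∞, 0, ∞]
q=1: [7, 3, 6]
q=2: [-3, 6, 7]
q=3: [-2, 9, -3]
Optimal cycle mean attained by: cycle 1->3->1, total 0 + (-9), length 2.
Answer: λ = -9/2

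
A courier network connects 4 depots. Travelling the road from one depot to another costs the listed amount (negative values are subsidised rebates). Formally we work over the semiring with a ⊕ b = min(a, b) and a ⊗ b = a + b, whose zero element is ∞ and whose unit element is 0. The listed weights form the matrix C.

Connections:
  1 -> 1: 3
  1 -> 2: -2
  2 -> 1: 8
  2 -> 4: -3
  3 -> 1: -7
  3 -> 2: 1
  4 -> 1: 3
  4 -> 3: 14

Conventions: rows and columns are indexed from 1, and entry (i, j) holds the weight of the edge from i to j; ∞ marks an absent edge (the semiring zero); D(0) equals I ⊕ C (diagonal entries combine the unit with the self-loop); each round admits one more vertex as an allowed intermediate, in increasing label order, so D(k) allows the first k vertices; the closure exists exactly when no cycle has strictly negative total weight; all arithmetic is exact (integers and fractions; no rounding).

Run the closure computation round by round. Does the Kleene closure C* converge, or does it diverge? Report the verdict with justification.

D(0):
  [0, -2, ∞, ∞]
  [8, 0, ∞, -3]
  [-7, 1, 0, ∞]
  [3, ∞, 14, 0]
D(1):
  [0, -2, ∞, ∞]
  [8, 0, ∞, -3]
  [-7, -9, 0, ∞]
  [3, 1, 14, 0]
Detection: at round 2, diagonal entry (4, 4) turns strictly negative.
Key observation: the cycle 4->1->2->4 has total weight 3 + (-2) + (-3), which is strictly negative.
Answer: DIVERGES — negative cycle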